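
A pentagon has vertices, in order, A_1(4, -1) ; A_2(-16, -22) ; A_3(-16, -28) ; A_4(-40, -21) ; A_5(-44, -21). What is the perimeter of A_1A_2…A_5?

116

|A_1A_2| = √((-20)² + (-21)²) = √841 = 29
|A_2A_3| = √((0)² + (-6)²) = √36 = 6
|A_3A_4| = √((-24)² + (7)²) = √625 = 25
|A_4A_5| = √((-4)² + (0)²) = √16 = 4
|A_5A_1| = √((48)² + (20)²) = √2704 = 52
Perimeter = 29 + 6 + 25 + 4 + 52 = 116.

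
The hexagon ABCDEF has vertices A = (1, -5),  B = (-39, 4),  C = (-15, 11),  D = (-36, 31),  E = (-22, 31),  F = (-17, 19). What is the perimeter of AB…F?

|AB| = √((-40)² + (9)²) = √1681 = 41
|BC| = √((24)² + (7)²) = √625 = 25
|CD| = √((-21)² + (20)²) = √841 = 29
|DE| = √((14)² + (0)²) = √196 = 14
|EF| = √((5)² + (-12)²) = √169 = 13
|FA| = √((18)² + (-24)²) = √900 = 30
Perimeter = 41 + 25 + 29 + 14 + 13 + 30 = 152.

152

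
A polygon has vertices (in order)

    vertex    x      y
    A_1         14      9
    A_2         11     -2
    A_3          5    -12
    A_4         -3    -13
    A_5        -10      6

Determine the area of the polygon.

336

Cross-terms: -127, -122, -101, -148, -174  ⇒  Σ = -672
Area = |Σ|/2 = 336.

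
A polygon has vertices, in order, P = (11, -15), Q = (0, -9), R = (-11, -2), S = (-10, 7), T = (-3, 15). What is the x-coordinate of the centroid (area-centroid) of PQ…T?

-1.6875

Apply the surveyor's formula. First the cross-terms c_i = x_i·y_{i+1} − x_{i+1}·y_i:
  -99, -99, -97, -129, -120  ⇒  2A = -544, A = -272.
Then Σ (x_i + x_{i+1})·c_i = 2754, so x̄ = 2754 / (6·(-272)) = -1.6875.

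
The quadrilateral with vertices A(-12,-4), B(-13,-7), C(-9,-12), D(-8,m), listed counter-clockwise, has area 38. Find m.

5

The doubled signed area Σ (x_i y_{i+1} − x_{i+1} y_i) is linear in m.
With m=0 it equals 61; the coefficient of m is 3 (from the two edges through D).
So 3·m + 61 = 2·38 = 76 ⇒ m = 5.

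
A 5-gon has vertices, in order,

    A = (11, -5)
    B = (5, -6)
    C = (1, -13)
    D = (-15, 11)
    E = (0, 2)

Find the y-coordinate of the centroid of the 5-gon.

-101/63

Apply the surveyor's formula. First the cross-terms c_i = x_i·y_{i+1} − x_{i+1}·y_i:
  -41, -59, -184, -30, -22  ⇒  2A = -336, A = -168.
Then Σ (y_i + y_{i+1})·c_i = 1616, so ȳ = 1616 / (6·(-168)) = -101/63.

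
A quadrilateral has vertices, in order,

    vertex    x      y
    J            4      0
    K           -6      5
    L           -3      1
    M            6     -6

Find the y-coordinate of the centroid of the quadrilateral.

Apply the surveyor's formula. First the cross-terms c_i = x_i·y_{i+1} − x_{i+1}·y_i:
  20, 9, 12, 24  ⇒  2A = 65, A = 32.5.
Then Σ (y_i + y_{i+1})·c_i = -50, so ȳ = -50 / (6·32.5) = -10/39.

-10/39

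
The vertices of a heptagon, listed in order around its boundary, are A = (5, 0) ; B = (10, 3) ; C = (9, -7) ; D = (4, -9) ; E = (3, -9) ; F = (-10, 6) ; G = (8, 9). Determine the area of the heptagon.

199.5

Σ = (15) + (-97) + (-53) + (-9) + (-72) + (-138) + (-45) = -399
Area = |Σ|/2 = 199.5.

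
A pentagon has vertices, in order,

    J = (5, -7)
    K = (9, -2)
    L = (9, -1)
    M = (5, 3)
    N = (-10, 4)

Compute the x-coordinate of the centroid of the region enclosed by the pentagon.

Apply Gauss's area formula. First the cross-terms c_i = x_i·y_{i+1} − x_{i+1}·y_i:
  53, 9, 32, 50, 50  ⇒  2A = 194, A = 97.
Then Σ (x_i + x_{i+1})·c_i = 852, so x̄ = 852 / (6·97) = 142/97.

142/97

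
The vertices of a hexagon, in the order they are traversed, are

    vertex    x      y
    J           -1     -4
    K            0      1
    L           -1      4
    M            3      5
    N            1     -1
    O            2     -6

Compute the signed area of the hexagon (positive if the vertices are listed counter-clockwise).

Σ = (-1) + (1) + (-17) + (-8) + (-4) + (-14) = -43
Signed area = Σ/2 = -21.5 (negative ⇒ clockwise traversal).

-21.5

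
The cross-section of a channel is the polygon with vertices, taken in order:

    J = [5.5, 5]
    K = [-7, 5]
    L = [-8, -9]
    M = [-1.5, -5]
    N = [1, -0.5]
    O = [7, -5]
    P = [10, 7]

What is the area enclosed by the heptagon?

Apply Gauss's area formula: 2A = Σ (x_i·y_{i+1} − x_{i+1}·y_i), indices taken mod 7.
J→K: (5.5)(5) − (-7)(5) = 62.5
K→L: (-7)(-9) − (-8)(5) = 103
L→M: (-8)(-5) − (-1.5)(-9) = 26.5
M→N: (-1.5)(-0.5) − (1)(-5) = 5.75
N→O: (1)(-5) − (7)(-0.5) = -1.5
O→P: (7)(7) − (10)(-5) = 99
P→J: (10)(5) − (5.5)(7) = 11.5
Σ = 306.75
Area = |Σ|/2 = 153.375.

153.375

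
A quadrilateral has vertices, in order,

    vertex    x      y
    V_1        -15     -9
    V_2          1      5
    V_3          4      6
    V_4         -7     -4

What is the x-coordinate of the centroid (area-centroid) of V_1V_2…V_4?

Apply the surveyor's formula. First the cross-terms c_i = x_i·y_{i+1} − x_{i+1}·y_i:
  -66, -14, 26, 3  ⇒  2A = -51, A = -25.5.
Then Σ (x_i + x_{i+1})·c_i = 710, so x̄ = 710 / (6·(-25.5)) = -710/153.

-710/153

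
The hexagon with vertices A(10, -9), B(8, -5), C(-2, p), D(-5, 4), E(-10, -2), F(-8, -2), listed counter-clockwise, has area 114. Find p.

6

The doubled signed area Σ (x_i y_{i+1} − x_{i+1} y_i) is linear in p.
With p=0 it equals 150; the coefficient of p is 13 (from the two edges through C).
So 13·p + 150 = 2·114 = 228 ⇒ p = 6.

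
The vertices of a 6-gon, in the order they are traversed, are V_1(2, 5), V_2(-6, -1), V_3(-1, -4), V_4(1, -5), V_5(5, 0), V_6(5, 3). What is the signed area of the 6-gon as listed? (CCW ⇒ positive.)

59.5

Σ = (28) + (23) + (9) + (25) + (15) + (19) = 119
Signed area = Σ/2 = 59.5 (positive ⇒ counter-clockwise traversal).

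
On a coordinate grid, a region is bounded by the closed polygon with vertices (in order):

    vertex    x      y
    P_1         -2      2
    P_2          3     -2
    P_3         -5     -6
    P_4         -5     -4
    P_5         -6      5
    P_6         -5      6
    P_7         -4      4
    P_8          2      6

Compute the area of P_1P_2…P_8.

Apply Gauss's area formula: 2A = Σ (x_i·y_{i+1} − x_{i+1}·y_i), indices taken mod 8.
Σ = (-2) + (-28) + (-10) + (-49) + (-11) + (4) + (-32) + (16) = -112
Area = |Σ|/2 = 56.

56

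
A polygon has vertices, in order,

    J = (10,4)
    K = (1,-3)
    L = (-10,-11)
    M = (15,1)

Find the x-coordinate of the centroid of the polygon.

202/39

Apply the shoelace (surveyor's) formula. First the cross-terms c_i = x_i·y_{i+1} − x_{i+1}·y_i:
  -34, -41, 155, 50  ⇒  2A = 130, A = 65.
Then Σ (x_i + x_{i+1})·c_i = 2020, so x̄ = 2020 / (6·65) = 202/39.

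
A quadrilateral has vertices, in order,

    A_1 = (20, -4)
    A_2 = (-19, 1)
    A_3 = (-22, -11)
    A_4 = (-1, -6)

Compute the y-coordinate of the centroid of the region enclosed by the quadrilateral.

Apply the shoelace (surveyor's) formula. First the cross-terms c_i = x_i·y_{i+1} − x_{i+1}·y_i:
  -56, 231, 121, 124  ⇒  2A = 420, A = 210.
Then Σ (y_i + y_{i+1})·c_i = -5439, so ȳ = -5439 / (6·210) = -259/60.

-259/60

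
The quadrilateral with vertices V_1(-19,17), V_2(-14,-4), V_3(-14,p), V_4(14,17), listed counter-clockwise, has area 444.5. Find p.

The doubled signed area Σ (x_i y_{i+1} − x_{i+1} y_i) is linear in p.
With p=0 it equals 581; the coefficient of p is -28 (from the two edges through V_3).
So -28·p + 581 = 2·444.5 = 889 ⇒ p = -11.

-11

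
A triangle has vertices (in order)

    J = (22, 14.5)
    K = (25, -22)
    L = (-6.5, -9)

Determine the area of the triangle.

555.375

Σ = (-846.5) + (-368) + (103.75) = -1110.75
Area = |Σ|/2 = 555.375.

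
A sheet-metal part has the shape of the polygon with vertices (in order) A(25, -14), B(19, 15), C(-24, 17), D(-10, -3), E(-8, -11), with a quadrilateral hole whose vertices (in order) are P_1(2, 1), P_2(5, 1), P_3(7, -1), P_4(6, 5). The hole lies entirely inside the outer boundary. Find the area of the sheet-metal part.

1008.5

Outer boundary:
Apply Gauss's area formula: 2A = Σ (x_i·y_{i+1} − x_{i+1}·y_i), indices taken mod 5.
Σ = (641) + (683) + (242) + (86) + (387) = 2039
Area = |Σ|/2 = 1019.5.
Hole:
Apply the surveyor's formula: 2A = Σ (x_i·y_{i+1} − x_{i+1}·y_i), indices taken mod 4.
P_1→P_2: (2)(1) − (5)(1) = -3
P_2→P_3: (5)(-1) − (7)(1) = -12
P_3→P_4: (7)(5) − (6)(-1) = 41
P_4→P_1: (6)(1) − (2)(5) = -4
Σ = 22
Area = |Σ|/2 = 11.
Net area = 1019.5 − 11 = 1008.5.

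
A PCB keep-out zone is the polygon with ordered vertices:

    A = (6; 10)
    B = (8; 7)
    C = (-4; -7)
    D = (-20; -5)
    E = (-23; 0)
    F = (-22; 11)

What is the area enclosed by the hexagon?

420

Apply the surveyor's formula: 2A = Σ (x_i·y_{i+1} − x_{i+1}·y_i), indices taken mod 6.
A→B: (6)(7) − (8)(10) = -38
B→C: (8)(-7) − (-4)(7) = -28
C→D: (-4)(-5) − (-20)(-7) = -120
D→E: (-20)(0) − (-23)(-5) = -115
E→F: (-23)(11) − (-22)(0) = -253
F→A: (-22)(10) − (6)(11) = -286
Σ = -840
Area = |Σ|/2 = 420.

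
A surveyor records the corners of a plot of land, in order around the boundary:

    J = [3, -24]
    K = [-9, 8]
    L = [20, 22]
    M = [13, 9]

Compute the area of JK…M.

497.5

Apply the shoelace formula: 2A = Σ (x_i·y_{i+1} − x_{i+1}·y_i), indices taken mod 4.
Cross-terms: -192, -358, -106, -339  ⇒  Σ = -995
Area = |Σ|/2 = 497.5.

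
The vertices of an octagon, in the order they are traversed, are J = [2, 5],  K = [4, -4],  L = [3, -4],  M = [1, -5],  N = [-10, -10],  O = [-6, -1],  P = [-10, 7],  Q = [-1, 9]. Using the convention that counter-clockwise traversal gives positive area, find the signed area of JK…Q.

-155.5

Apply the shoelace (surveyor's) formula: 2A = Σ (x_i·y_{i+1} − x_{i+1}·y_i), indices taken mod 8.
Σ = (-28) + (-4) + (-11) + (-60) + (-50) + (-52) + (-83) + (-23) = -311
Signed area = Σ/2 = -155.5 (negative ⇒ clockwise traversal).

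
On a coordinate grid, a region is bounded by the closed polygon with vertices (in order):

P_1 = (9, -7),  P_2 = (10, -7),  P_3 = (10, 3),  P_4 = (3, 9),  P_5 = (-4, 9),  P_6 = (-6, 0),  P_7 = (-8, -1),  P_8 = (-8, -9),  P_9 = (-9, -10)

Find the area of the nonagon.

Apply the surveyor's formula: 2A = Σ (x_i·y_{i+1} − x_{i+1}·y_i), indices taken mod 9.
Σ = (7) + (100) + (81) + (63) + (54) + (6) + (64) + (-1) + (153) = 527
Area = |Σ|/2 = 263.5.

263.5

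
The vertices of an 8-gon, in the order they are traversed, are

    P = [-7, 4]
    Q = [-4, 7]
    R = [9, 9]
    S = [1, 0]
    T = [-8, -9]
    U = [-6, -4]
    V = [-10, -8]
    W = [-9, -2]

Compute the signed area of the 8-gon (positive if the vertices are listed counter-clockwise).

Apply the shoelace formula: 2A = Σ (x_i·y_{i+1} − x_{i+1}·y_i), indices taken mod 8.
Σ = (-33) + (-99) + (-9) + (-9) + (-22) + (8) + (-52) + (-50) = -266
Signed area = Σ/2 = -133 (negative ⇒ clockwise traversal).

-133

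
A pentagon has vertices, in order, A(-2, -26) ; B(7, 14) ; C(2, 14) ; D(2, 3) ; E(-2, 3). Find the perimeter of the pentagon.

90

|AB| = √((9)² + (40)²) = √1681 = 41
|BC| = √((-5)² + (0)²) = √25 = 5
|CD| = √((0)² + (-11)²) = √121 = 11
|DE| = √((-4)² + (0)²) = √16 = 4
|EA| = √((0)² + (-29)²) = √841 = 29
Perimeter = 41 + 5 + 11 + 4 + 29 = 90.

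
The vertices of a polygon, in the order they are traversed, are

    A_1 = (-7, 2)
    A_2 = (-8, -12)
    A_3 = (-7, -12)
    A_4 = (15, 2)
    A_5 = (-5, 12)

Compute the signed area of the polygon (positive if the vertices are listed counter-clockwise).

271

Apply Gauss's area formula: 2A = Σ (x_i·y_{i+1} − x_{i+1}·y_i), indices taken mod 5.
A_1→A_2: (-7)(-12) − (-8)(2) = 100
A_2→A_3: (-8)(-12) − (-7)(-12) = 12
A_3→A_4: (-7)(2) − (15)(-12) = 166
A_4→A_5: (15)(12) − (-5)(2) = 190
A_5→A_1: (-5)(2) − (-7)(12) = 74
Σ = 542
Signed area = Σ/2 = 271 (positive ⇒ counter-clockwise traversal).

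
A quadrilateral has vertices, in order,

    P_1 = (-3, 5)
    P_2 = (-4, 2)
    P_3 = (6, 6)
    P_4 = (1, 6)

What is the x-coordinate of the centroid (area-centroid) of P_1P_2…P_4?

Apply the shoelace (surveyor's) formula. First the cross-terms c_i = x_i·y_{i+1} − x_{i+1}·y_i:
  14, -36, 30, 23  ⇒  2A = 31, A = 15.5.
Then Σ (x_i + x_{i+1})·c_i = -6, so x̄ = -6 / (6·15.5) = -2/31.

-2/31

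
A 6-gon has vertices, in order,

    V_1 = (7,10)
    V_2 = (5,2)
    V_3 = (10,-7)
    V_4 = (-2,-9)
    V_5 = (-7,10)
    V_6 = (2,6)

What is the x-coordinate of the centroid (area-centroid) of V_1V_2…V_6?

Apply Gauss's area formula. First the cross-terms c_i = x_i·y_{i+1} − x_{i+1}·y_i:
  -36, -55, -104, -83, -62, -22  ⇒  2A = -362, A = -181.
Then Σ (x_i + x_{i+1})·c_i = -1230, so x̄ = -1230 / (6·(-181)) = 205/181.

205/181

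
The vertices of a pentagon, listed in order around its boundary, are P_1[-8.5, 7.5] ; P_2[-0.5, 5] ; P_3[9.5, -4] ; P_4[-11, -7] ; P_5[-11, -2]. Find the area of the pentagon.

174.625

P_1→P_2: (-8.5)(5) − (-0.5)(7.5) = -38.75
P_2→P_3: (-0.5)(-4) − (9.5)(5) = -45.5
P_3→P_4: (9.5)(-7) − (-11)(-4) = -110.5
P_4→P_5: (-11)(-2) − (-11)(-7) = -55
P_5→P_1: (-11)(7.5) − (-8.5)(-2) = -99.5
Σ = -349.25
Area = |Σ|/2 = 174.625.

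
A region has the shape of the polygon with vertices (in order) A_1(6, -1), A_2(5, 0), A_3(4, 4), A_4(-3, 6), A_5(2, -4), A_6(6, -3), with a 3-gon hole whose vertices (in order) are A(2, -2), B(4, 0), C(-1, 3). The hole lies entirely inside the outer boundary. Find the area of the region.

Outer boundary:
Apply the surveyor's formula: 2A = Σ (x_i·y_{i+1} − x_{i+1}·y_i), indices taken mod 6.
A_1→A_2: (6)(0) − (5)(-1) = 5
A_2→A_3: (5)(4) − (4)(0) = 20
A_3→A_4: (4)(6) − (-3)(4) = 36
A_4→A_5: (-3)(-4) − (2)(6) = 0
A_5→A_6: (2)(-3) − (6)(-4) = 18
A_6→A_1: (6)(-1) − (6)(-3) = 12
Σ = 91
Area = |Σ|/2 = 45.5.
Hole:
Apply the shoelace (surveyor's) formula: 2A = Σ (x_i·y_{i+1} − x_{i+1}·y_i), indices taken mod 3.
A→B: (2)(0) − (4)(-2) = 8
B→C: (4)(3) − (-1)(0) = 12
C→A: (-1)(-2) − (2)(3) = -4
Σ = 16
Area = |Σ|/2 = 8.
Net area = 45.5 − 8 = 37.5.

37.5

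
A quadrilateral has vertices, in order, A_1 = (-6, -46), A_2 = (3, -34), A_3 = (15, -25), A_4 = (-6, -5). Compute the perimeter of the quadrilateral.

100

|A_1A_2| = √((9)² + (12)²) = √225 = 15
|A_2A_3| = √((12)² + (9)²) = √225 = 15
|A_3A_4| = √((-21)² + (20)²) = √841 = 29
|A_4A_1| = √((0)² + (-41)²) = √1681 = 41
Perimeter = 15 + 15 + 29 + 41 = 100.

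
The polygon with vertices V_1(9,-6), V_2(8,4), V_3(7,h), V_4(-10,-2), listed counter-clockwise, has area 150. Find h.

Write out the shoelace sum; only the two edges meeting at V_3 involve h:
2·Area = [(8·h − 7·4) + (7·(-2) − (-10)·h)] + 162
       = 18·h + 120 = 300
⇒ h = 10.

10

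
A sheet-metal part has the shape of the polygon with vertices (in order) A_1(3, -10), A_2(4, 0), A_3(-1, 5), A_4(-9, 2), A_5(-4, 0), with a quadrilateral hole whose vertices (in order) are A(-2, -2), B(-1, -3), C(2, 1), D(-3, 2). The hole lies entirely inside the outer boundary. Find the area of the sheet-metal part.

62.5

Outer boundary:
Apply Gauss's area formula: 2A = Σ (x_i·y_{i+1} − x_{i+1}·y_i), indices taken mod 5.
A_1→A_2: (3)(0) − (4)(-10) = 40
A_2→A_3: (4)(5) − (-1)(0) = 20
A_3→A_4: (-1)(2) − (-9)(5) = 43
A_4→A_5: (-9)(0) − (-4)(2) = 8
A_5→A_1: (-4)(-10) − (3)(0) = 40
Σ = 151
Area = |Σ|/2 = 75.5.
Hole:
Apply the shoelace formula: 2A = Σ (x_i·y_{i+1} − x_{i+1}·y_i), indices taken mod 4.
Σ = (4) + (5) + (7) + (10) = 26
Area = |Σ|/2 = 13.
Net area = 75.5 − 13 = 62.5.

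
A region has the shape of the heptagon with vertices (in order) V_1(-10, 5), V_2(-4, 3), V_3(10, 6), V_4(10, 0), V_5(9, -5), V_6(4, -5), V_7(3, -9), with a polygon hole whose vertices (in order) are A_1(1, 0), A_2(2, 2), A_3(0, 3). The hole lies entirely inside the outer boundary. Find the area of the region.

Outer boundary:
Apply the surveyor's formula: 2A = Σ (x_i·y_{i+1} − x_{i+1}·y_i), indices taken mod 7.
Σ = (-10) + (-54) + (-60) + (-50) + (-25) + (-21) + (-75) = -295
Area = |Σ|/2 = 147.5.
Hole:
Apply the surveyor's formula: 2A = Σ (x_i·y_{i+1} − x_{i+1}·y_i), indices taken mod 3.
A_1→A_2: (1)(2) − (2)(0) = 2
A_2→A_3: (2)(3) − (0)(2) = 6
A_3→A_1: (0)(0) − (1)(3) = -3
Σ = 5
Area = |Σ|/2 = 2.5.
Net area = 147.5 − 2.5 = 145.

145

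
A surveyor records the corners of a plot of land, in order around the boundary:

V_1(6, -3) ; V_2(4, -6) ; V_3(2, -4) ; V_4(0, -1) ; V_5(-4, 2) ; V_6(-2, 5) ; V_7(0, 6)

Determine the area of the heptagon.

V_1→V_2: (6)(-6) − (4)(-3) = -24
V_2→V_3: (4)(-4) − (2)(-6) = -4
V_3→V_4: (2)(-1) − (0)(-4) = -2
V_4→V_5: (0)(2) − (-4)(-1) = -4
V_5→V_6: (-4)(5) − (-2)(2) = -16
V_6→V_7: (-2)(6) − (0)(5) = -12
V_7→V_1: (0)(-3) − (6)(6) = -36
Σ = -98
Area = |Σ|/2 = 49.

49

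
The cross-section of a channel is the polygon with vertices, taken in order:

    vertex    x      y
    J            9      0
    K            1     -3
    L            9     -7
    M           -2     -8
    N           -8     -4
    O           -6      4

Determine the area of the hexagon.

120.5

Σ = (-27) + (20) + (-86) + (-56) + (-56) + (-36) = -241
Area = |Σ|/2 = 120.5.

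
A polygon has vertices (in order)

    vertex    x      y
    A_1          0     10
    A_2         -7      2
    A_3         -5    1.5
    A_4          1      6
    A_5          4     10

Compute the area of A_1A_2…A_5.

32

Apply the surveyor's formula: 2A = Σ (x_i·y_{i+1} − x_{i+1}·y_i), indices taken mod 5.
A_1→A_2: (0)(2) − (-7)(10) = 70
A_2→A_3: (-7)(1.5) − (-5)(2) = -0.5
A_3→A_4: (-5)(6) − (1)(1.5) = -31.5
A_4→A_5: (1)(10) − (4)(6) = -14
A_5→A_1: (4)(10) − (0)(10) = 40
Σ = 64
Area = |Σ|/2 = 32.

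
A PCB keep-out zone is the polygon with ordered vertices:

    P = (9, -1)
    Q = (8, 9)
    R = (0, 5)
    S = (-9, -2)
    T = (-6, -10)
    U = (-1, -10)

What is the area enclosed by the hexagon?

196.5

P→Q: (9)(9) − (8)(-1) = 89
Q→R: (8)(5) − (0)(9) = 40
R→S: (0)(-2) − (-9)(5) = 45
S→T: (-9)(-10) − (-6)(-2) = 78
T→U: (-6)(-10) − (-1)(-10) = 50
U→P: (-1)(-1) − (9)(-10) = 91
Σ = 393
Area = |Σ|/2 = 196.5.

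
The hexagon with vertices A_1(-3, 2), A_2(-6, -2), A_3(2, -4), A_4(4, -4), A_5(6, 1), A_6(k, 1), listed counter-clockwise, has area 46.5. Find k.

The doubled signed area Σ (x_i y_{i+1} − x_{i+1} y_i) is linear in k.
With k=0 it equals 91; the coefficient of k is 1 (from the two edges through A_6).
So 1·k + 91 = 2·46.5 = 93 ⇒ k = 2.

2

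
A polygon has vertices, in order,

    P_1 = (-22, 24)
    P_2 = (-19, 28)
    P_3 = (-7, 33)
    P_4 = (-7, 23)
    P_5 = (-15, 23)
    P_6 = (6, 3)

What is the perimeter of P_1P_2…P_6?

|P_1P_2| = √((3)² + (4)²) = √25 = 5
|P_2P_3| = √((12)² + (5)²) = √169 = 13
|P_3P_4| = √((0)² + (-10)²) = √100 = 10
|P_4P_5| = √((-8)² + (0)²) = √64 = 8
|P_5P_6| = √((21)² + (-20)²) = √841 = 29
|P_6P_1| = √((-28)² + (21)²) = √1225 = 35
Perimeter = 5 + 13 + 10 + 8 + 29 + 35 = 100.

100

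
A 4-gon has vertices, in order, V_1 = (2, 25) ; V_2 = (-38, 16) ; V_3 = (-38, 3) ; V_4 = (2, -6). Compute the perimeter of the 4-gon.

126

|V_1V_2| = √((-40)² + (-9)²) = √1681 = 41
|V_2V_3| = √((0)² + (-13)²) = √169 = 13
|V_3V_4| = √((40)² + (-9)²) = √1681 = 41
|V_4V_1| = √((0)² + (31)²) = √961 = 31
Perimeter = 41 + 13 + 41 + 31 = 126.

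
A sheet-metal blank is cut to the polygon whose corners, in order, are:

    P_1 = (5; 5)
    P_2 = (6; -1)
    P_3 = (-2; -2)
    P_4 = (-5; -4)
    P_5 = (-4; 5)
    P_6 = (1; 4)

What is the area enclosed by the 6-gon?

64

Apply the surveyor's formula: 2A = Σ (x_i·y_{i+1} − x_{i+1}·y_i), indices taken mod 6.
Σ = (-35) + (-14) + (-2) + (-41) + (-21) + (-15) = -128
Area = |Σ|/2 = 64.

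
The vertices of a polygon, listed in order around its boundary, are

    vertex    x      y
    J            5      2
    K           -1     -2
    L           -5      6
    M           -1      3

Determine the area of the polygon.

25

J→K: (5)(-2) − (-1)(2) = -8
K→L: (-1)(6) − (-5)(-2) = -16
L→M: (-5)(3) − (-1)(6) = -9
M→J: (-1)(2) − (5)(3) = -17
Σ = -50
Area = |Σ|/2 = 25.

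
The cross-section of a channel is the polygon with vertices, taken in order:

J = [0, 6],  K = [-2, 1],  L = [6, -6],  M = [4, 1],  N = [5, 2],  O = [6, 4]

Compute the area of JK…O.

47.5

Apply the shoelace formula: 2A = Σ (x_i·y_{i+1} − x_{i+1}·y_i), indices taken mod 6.
Cross-terms: 12, 6, 30, 3, 8, 36  ⇒  Σ = 95
Area = |Σ|/2 = 47.5.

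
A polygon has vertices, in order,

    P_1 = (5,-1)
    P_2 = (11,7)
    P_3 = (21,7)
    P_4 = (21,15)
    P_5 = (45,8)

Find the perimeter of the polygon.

|P_1P_2| = √((6)² + (8)²) = √100 = 10
|P_2P_3| = √((10)² + (0)²) = √100 = 10
|P_3P_4| = √((0)² + (8)²) = √64 = 8
|P_4P_5| = √((24)² + (-7)²) = √625 = 25
|P_5P_1| = √((-40)² + (-9)²) = √1681 = 41
Perimeter = 10 + 10 + 8 + 25 + 41 = 94.

94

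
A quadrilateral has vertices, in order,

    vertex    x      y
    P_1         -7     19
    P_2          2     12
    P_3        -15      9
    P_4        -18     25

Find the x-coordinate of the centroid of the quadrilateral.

Apply the shoelace formula. First the cross-terms c_i = x_i·y_{i+1} − x_{i+1}·y_i:
  -122, 198, -213, -167  ⇒  2A = -304, A = -152.
Then Σ (x_i + x_{i+1})·c_i = 9240, so x̄ = 9240 / (6·(-152)) = -385/38.

-385/38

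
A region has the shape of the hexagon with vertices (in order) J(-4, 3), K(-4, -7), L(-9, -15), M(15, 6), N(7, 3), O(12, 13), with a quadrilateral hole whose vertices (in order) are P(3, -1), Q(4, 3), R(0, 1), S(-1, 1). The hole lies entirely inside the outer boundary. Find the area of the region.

Outer boundary:
Apply the surveyor's formula: 2A = Σ (x_i·y_{i+1} − x_{i+1}·y_i), indices taken mod 6.
Σ = (40) + (-3) + (171) + (3) + (55) + (88) = 354
Area = |Σ|/2 = 177.
Hole:
Σ = (13) + (4) + (1) + (-2) = 16
Area = |Σ|/2 = 8.
Net area = 177 − 8 = 169.

169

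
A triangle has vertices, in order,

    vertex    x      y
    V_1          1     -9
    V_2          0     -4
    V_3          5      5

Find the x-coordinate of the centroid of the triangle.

Apply the surveyor's formula. First the cross-terms c_i = x_i·y_{i+1} − x_{i+1}·y_i:
  -4, 20, -50  ⇒  2A = -34, A = -17.
Then Σ (x_i + x_{i+1})·c_i = -204, so x̄ = -204 / (6·(-17)) = 2.

2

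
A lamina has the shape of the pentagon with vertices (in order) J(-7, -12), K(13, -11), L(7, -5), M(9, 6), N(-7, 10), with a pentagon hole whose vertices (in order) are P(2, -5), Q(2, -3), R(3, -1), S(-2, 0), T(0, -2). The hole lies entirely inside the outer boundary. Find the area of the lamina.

Outer boundary:
Apply the surveyor's formula: 2A = Σ (x_i·y_{i+1} − x_{i+1}·y_i), indices taken mod 5.
Σ = (233) + (12) + (87) + (132) + (154) = 618
Area = |Σ|/2 = 309.
Hole:
P→Q: (2)(-3) − (2)(-5) = 4
Q→R: (2)(-1) − (3)(-3) = 7
R→S: (3)(0) − (-2)(-1) = -2
S→T: (-2)(-2) − (0)(0) = 4
T→P: (0)(-5) − (2)(-2) = 4
Σ = 17
Area = |Σ|/2 = 8.5.
Net area = 309 − 8.5 = 300.5.

300.5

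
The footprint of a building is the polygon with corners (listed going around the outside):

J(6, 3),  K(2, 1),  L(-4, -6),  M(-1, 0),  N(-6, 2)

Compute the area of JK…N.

Apply the shoelace formula: 2A = Σ (x_i·y_{i+1} − x_{i+1}·y_i), indices taken mod 5.
J→K: (6)(1) − (2)(3) = 0
K→L: (2)(-6) − (-4)(1) = -8
L→M: (-4)(0) − (-1)(-6) = -6
M→N: (-1)(2) − (-6)(0) = -2
N→J: (-6)(3) − (6)(2) = -30
Σ = -46
Area = |Σ|/2 = 23.

23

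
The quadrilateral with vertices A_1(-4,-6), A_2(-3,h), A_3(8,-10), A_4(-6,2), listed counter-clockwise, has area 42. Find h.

Write out the shoelace sum; only the two edges meeting at A_2 involve h:
2·Area = [((-4)·h − (-3)·(-6)) + ((-3)·(-10) − 8·h)] + 0
       = -12·h + 12 = 84
⇒ h = -6.

-6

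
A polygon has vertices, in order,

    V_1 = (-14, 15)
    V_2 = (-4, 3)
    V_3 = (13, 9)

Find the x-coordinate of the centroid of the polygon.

Apply the shoelace (surveyor's) formula. First the cross-terms c_i = x_i·y_{i+1} − x_{i+1}·y_i:
  18, -75, 321  ⇒  2A = 264, A = 132.
Then Σ (x_i + x_{i+1})·c_i = -1320, so x̄ = -1320 / (6·132) = -5/3.

-5/3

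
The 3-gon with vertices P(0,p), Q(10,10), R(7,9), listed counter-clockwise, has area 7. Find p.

2

Write out the shoelace sum; only the two edges meeting at P involve p:
2·Area = [(7·p − 0·9) + (0·10 − 10·p)] + 20
       = -3·p + 20 = 14
⇒ p = 2.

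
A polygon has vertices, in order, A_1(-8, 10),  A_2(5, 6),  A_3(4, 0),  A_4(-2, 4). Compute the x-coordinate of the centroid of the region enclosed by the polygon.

5/141

Apply Gauss's area formula. First the cross-terms c_i = x_i·y_{i+1} − x_{i+1}·y_i:
  -98, -24, 16, 12  ⇒  2A = -94, A = -47.
Then Σ (x_i + x_{i+1})·c_i = -10, so x̄ = -10 / (6·(-47)) = 5/141.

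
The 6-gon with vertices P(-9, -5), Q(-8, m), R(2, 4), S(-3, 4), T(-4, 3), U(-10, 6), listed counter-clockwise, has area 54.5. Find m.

The doubled signed area Σ (x_i y_{i+1} − x_{i+1} y_i) is linear in m.
With m=0 it equals 65; the coefficient of m is -11 (from the two edges through Q).
So -11·m + 65 = 2·54.5 = 109 ⇒ m = -4.

-4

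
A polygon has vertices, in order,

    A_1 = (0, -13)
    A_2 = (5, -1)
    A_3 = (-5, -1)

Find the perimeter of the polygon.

|A_1A_2| = √((5)² + (12)²) = √169 = 13
|A_2A_3| = √((-10)² + (0)²) = √100 = 10
|A_3A_1| = √((5)² + (-12)²) = √169 = 13
Perimeter = 13 + 10 + 13 = 36.

36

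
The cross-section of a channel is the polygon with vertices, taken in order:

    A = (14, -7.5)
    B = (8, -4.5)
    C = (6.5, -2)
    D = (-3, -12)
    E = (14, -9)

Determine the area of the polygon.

Apply Gauss's area formula: 2A = Σ (x_i·y_{i+1} − x_{i+1}·y_i), indices taken mod 5.
Cross-terms: -3, 13.25, -84, 195, 21  ⇒  Σ = 142.25
Area = |Σ|/2 = 71.125.

71.125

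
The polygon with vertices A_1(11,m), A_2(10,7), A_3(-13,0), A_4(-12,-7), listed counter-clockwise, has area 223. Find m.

-5

Write out the shoelace sum; only the two edges meeting at A_1 involve m:
2·Area = [((-12)·m − 11·(-7)) + (11·7 − 10·m)] + 182
       = -22·m + 336 = 446
⇒ m = -5.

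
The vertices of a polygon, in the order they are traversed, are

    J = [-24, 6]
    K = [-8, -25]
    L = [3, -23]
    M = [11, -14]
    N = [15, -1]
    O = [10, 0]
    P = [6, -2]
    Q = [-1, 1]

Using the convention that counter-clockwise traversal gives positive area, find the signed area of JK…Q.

Apply Gauss's area formula: 2A = Σ (x_i·y_{i+1} − x_{i+1}·y_i), indices taken mod 8.
Cross-terms: 648, 259, 211, 199, 10, -20, 4, 18  ⇒  Σ = 1329
Signed area = Σ/2 = 664.5 (positive ⇒ counter-clockwise traversal).

664.5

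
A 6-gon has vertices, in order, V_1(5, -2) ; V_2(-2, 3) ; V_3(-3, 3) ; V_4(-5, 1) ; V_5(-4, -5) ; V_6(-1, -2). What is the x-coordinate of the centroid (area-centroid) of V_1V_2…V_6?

-51/35

Apply Gauss's area formula. First the cross-terms c_i = x_i·y_{i+1} − x_{i+1}·y_i:
  11, 3, 12, 29, 3, 12  ⇒  2A = 70, A = 35.
Then Σ (x_i + x_{i+1})·c_i = -306, so x̄ = -306 / (6·35) = -51/35.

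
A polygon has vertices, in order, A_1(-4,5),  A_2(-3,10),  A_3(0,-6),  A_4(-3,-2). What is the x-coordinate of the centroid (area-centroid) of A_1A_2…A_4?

Apply the shoelace (surveyor's) formula. First the cross-terms c_i = x_i·y_{i+1} − x_{i+1}·y_i:
  -25, 18, -18, -23  ⇒  2A = -48, A = -24.
Then Σ (x_i + x_{i+1})·c_i = 336, so x̄ = 336 / (6·(-24)) = -7/3.

-7/3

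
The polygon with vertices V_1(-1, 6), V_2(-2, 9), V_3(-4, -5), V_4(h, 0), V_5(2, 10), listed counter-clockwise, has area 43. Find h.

Write out the shoelace sum; only the two edges meeting at V_4 involve h:
2·Area = [((-4)·0 − h·(-5)) + (h·10 − 2·0)] + 71
       = 15·h + 71 = 86
⇒ h = 1.

1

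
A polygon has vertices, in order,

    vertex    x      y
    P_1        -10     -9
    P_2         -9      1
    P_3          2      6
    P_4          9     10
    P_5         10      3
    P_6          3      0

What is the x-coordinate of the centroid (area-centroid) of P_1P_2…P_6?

Apply the shoelace (surveyor's) formula. First the cross-terms c_i = x_i·y_{i+1} − x_{i+1}·y_i:
  -91, -56, -34, -73, -9, -27  ⇒  2A = -290, A = -145.
Then Σ (x_i + x_{i+1})·c_i = 432, so x̄ = 432 / (6·(-145)) = -72/145.

-72/145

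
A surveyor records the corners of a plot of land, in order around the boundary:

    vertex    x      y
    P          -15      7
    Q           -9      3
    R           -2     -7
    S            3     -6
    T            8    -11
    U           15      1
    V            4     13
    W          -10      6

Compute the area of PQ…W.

Apply the shoelace (surveyor's) formula: 2A = Σ (x_i·y_{i+1} − x_{i+1}·y_i), indices taken mod 8.
Cross-terms: 18, 69, 33, 15, 173, 191, 154, 20  ⇒  Σ = 673
Area = |Σ|/2 = 336.5.

336.5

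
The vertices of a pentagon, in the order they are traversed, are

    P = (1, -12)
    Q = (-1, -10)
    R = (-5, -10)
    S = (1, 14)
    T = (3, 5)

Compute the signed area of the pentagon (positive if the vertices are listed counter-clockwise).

-100

Σ = (-22) + (-40) + (-60) + (-37) + (-41) = -200
Signed area = Σ/2 = -100 (negative ⇒ clockwise traversal).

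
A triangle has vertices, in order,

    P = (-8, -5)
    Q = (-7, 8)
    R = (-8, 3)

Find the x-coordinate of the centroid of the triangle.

-23/3

Apply the shoelace formula. First the cross-terms c_i = x_i·y_{i+1} − x_{i+1}·y_i:
  -99, 43, 64  ⇒  2A = 8, A = 4.
Then Σ (x_i + x_{i+1})·c_i = -184, so x̄ = -184 / (6·4) = -23/3.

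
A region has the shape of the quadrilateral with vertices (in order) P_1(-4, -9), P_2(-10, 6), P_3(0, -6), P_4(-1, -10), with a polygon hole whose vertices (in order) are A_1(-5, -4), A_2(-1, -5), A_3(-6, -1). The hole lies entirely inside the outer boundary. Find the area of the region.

40

Outer boundary:
P_1→P_2: (-4)(6) − (-10)(-9) = -114
P_2→P_3: (-10)(-6) − (0)(6) = 60
P_3→P_4: (0)(-10) − (-1)(-6) = -6
P_4→P_1: (-1)(-9) − (-4)(-10) = -31
Σ = -91
Area = |Σ|/2 = 45.5.
Hole:
Apply the surveyor's formula: 2A = Σ (x_i·y_{i+1} − x_{i+1}·y_i), indices taken mod 3.
Σ = (21) + (-29) + (19) = 11
Area = |Σ|/2 = 5.5.
Net area = 45.5 − 5.5 = 40.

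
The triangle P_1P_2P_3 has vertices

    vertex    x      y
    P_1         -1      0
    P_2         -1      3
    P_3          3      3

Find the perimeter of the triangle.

12

|P_1P_2| = √((0)² + (3)²) = √9 = 3
|P_2P_3| = √((4)² + (0)²) = √16 = 4
|P_3P_1| = √((-4)² + (-3)²) = √25 = 5
Perimeter = 3 + 4 + 5 = 12.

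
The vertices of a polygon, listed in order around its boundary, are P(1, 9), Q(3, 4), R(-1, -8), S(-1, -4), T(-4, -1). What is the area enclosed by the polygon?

Apply the surveyor's formula: 2A = Σ (x_i·y_{i+1} − x_{i+1}·y_i), indices taken mod 5.
Cross-terms: -23, -20, -4, -15, -35  ⇒  Σ = -97
Area = |Σ|/2 = 48.5.

48.5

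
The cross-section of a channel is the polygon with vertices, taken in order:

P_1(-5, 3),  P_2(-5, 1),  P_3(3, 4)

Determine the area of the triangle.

8

Apply the shoelace formula: 2A = Σ (x_i·y_{i+1} − x_{i+1}·y_i), indices taken mod 3.
P_1→P_2: (-5)(1) − (-5)(3) = 10
P_2→P_3: (-5)(4) − (3)(1) = -23
P_3→P_1: (3)(3) − (-5)(4) = 29
Σ = 16
Area = |Σ|/2 = 8.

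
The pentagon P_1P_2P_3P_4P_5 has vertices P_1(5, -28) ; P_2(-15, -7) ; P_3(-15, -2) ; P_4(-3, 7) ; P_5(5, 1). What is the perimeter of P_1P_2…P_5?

88

|P_1P_2| = √((-20)² + (21)²) = √841 = 29
|P_2P_3| = √((0)² + (5)²) = √25 = 5
|P_3P_4| = √((12)² + (9)²) = √225 = 15
|P_4P_5| = √((8)² + (-6)²) = √100 = 10
|P_5P_1| = √((0)² + (-29)²) = √841 = 29
Perimeter = 29 + 5 + 15 + 10 + 29 = 88.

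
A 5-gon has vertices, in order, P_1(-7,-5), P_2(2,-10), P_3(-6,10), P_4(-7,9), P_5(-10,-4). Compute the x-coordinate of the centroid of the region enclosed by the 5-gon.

-101/21

Apply Gauss's area formula. First the cross-terms c_i = x_i·y_{i+1} − x_{i+1}·y_i:
  80, -40, 16, 118, 22  ⇒  2A = 196, A = 98.
Then Σ (x_i + x_{i+1})·c_i = -2828, so x̄ = -2828 / (6·98) = -101/21.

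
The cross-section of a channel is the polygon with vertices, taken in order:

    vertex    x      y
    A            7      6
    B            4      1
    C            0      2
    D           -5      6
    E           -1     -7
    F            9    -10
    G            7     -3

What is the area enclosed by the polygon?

110.5

Cross-terms: -17, 8, 10, 41, 73, 43, 63  ⇒  Σ = 221
Area = |Σ|/2 = 110.5.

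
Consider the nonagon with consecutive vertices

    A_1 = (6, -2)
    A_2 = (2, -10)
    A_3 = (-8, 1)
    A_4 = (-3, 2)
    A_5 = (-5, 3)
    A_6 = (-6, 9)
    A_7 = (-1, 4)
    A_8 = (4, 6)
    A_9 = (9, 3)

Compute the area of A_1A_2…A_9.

144

Apply the surveyor's formula: 2A = Σ (x_i·y_{i+1} − x_{i+1}·y_i), indices taken mod 9.
Σ = (-56) + (-78) + (-13) + (1) + (-27) + (-15) + (-22) + (-42) + (-36) = -288
Area = |Σ|/2 = 144.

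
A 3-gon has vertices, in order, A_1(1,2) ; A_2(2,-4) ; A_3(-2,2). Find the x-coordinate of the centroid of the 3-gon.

Apply the shoelace (surveyor's) formula. First the cross-terms c_i = x_i·y_{i+1} − x_{i+1}·y_i:
  -8, -4, -6  ⇒  2A = -18, A = -9.
Then Σ (x_i + x_{i+1})·c_i = -18, so x̄ = -18 / (6·(-9)) = 1/3.

1/3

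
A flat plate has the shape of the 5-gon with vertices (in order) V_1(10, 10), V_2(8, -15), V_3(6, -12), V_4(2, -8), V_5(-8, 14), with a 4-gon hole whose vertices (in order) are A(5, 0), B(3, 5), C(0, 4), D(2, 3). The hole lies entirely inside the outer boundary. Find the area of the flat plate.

251

Outer boundary:
Apply the shoelace (surveyor's) formula: 2A = Σ (x_i·y_{i+1} − x_{i+1}·y_i), indices taken mod 5.
Cross-terms: -230, -6, -24, -36, -220  ⇒  Σ = -516
Area = |Σ|/2 = 258.
Hole:
Σ = (25) + (12) + (-8) + (-15) = 14
Area = |Σ|/2 = 7.
Net area = 258 − 7 = 251.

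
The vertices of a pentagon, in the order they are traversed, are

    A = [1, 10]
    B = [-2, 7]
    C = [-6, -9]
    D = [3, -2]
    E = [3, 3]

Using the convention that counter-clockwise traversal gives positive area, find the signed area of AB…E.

84

Apply the shoelace (surveyor's) formula: 2A = Σ (x_i·y_{i+1} − x_{i+1}·y_i), indices taken mod 5.
Σ = (27) + (60) + (39) + (15) + (27) = 168
Signed area = Σ/2 = 84 (positive ⇒ counter-clockwise traversal).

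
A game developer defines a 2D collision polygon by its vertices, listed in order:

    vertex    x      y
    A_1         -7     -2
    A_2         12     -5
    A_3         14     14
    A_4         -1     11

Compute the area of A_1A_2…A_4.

272

Apply the shoelace formula: 2A = Σ (x_i·y_{i+1} − x_{i+1}·y_i), indices taken mod 4.
A_1→A_2: (-7)(-5) − (12)(-2) = 59
A_2→A_3: (12)(14) − (14)(-5) = 238
A_3→A_4: (14)(11) − (-1)(14) = 168
A_4→A_1: (-1)(-2) − (-7)(11) = 79
Σ = 544
Area = |Σ|/2 = 272.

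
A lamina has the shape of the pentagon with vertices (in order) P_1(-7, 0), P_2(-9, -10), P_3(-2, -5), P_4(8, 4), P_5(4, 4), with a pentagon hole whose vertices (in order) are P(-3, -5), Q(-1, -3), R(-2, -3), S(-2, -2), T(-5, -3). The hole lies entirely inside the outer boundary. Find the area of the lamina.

Outer boundary:
Apply the surveyor's formula: 2A = Σ (x_i·y_{i+1} − x_{i+1}·y_i), indices taken mod 5.
Σ = (70) + (25) + (32) + (16) + (28) = 171
Area = |Σ|/2 = 85.5.
Hole:
Apply the shoelace (surveyor's) formula: 2A = Σ (x_i·y_{i+1} − x_{i+1}·y_i), indices taken mod 5.
Σ = (4) + (-3) + (-2) + (-4) + (16) = 11
Area = |Σ|/2 = 5.5.
Net area = 85.5 − 5.5 = 80.

80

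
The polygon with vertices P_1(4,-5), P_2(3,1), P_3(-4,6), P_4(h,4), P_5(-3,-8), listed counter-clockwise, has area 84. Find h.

Write out the shoelace sum; only the two edges meeting at P_4 involve h:
2·Area = [((-4)·4 − h·6) + (h·(-8) − (-3)·4)] + 88
       = -14·h + 84 = 168
⇒ h = -6.

-6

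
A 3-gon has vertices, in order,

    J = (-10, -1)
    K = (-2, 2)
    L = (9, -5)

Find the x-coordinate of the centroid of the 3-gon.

Apply the surveyor's formula. First the cross-terms c_i = x_i·y_{i+1} − x_{i+1}·y_i:
  -22, -8, -59  ⇒  2A = -89, A = -44.5.
Then Σ (x_i + x_{i+1})·c_i = 267, so x̄ = 267 / (6·(-44.5)) = -1.

-1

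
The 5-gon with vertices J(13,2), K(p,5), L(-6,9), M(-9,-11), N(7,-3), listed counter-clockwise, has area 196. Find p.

-1

The doubled signed area Σ (x_i y_{i+1} − x_{i+1} y_i) is linear in p.
With p=0 it equals 399; the coefficient of p is 7 (from the two edges through K).
So 7·p + 399 = 2·196 = 392 ⇒ p = -1.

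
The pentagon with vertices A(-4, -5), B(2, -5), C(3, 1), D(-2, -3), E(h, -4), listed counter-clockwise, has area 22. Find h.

Write out the shoelace sum; only the two edges meeting at E involve h:
2·Area = [((-2)·(-4) − h·(-3)) + (h·(-5) − (-4)·(-4))] + 40
       = -2·h + 32 = 44
⇒ h = -6.

-6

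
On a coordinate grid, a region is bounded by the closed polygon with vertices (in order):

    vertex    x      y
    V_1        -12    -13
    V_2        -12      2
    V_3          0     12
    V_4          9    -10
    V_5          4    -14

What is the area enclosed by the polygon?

369

Apply Gauss's area formula: 2A = Σ (x_i·y_{i+1} − x_{i+1}·y_i), indices taken mod 5.
V_1→V_2: (-12)(2) − (-12)(-13) = -180
V_2→V_3: (-12)(12) − (0)(2) = -144
V_3→V_4: (0)(-10) − (9)(12) = -108
V_4→V_5: (9)(-14) − (4)(-10) = -86
V_5→V_1: (4)(-13) − (-12)(-14) = -220
Σ = -738
Area = |Σ|/2 = 369.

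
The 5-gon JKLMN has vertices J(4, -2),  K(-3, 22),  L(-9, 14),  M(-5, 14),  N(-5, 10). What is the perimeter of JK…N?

58

|JK| = √((-7)² + (24)²) = √625 = 25
|KL| = √((-6)² + (-8)²) = √100 = 10
|LM| = √((4)² + (0)²) = √16 = 4
|MN| = √((0)² + (-4)²) = √16 = 4
|NJ| = √((9)² + (-12)²) = √225 = 15
Perimeter = 25 + 10 + 4 + 4 + 15 = 58.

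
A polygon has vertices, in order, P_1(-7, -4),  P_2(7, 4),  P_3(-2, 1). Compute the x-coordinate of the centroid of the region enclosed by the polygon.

Apply the surveyor's formula. First the cross-terms c_i = x_i·y_{i+1} − x_{i+1}·y_i:
  0, 15, 15  ⇒  2A = 30, A = 15.
Then Σ (x_i + x_{i+1})·c_i = -60, so x̄ = -60 / (6·15) = -2/3.

-2/3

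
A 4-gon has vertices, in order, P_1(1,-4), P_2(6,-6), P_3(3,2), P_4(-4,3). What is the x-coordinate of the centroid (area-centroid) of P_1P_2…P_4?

Apply the surveyor's formula. First the cross-terms c_i = x_i·y_{i+1} − x_{i+1}·y_i:
  18, 30, 17, 13  ⇒  2A = 78, A = 39.
Then Σ (x_i + x_{i+1})·c_i = 340, so x̄ = 340 / (6·39) = 170/117.

170/117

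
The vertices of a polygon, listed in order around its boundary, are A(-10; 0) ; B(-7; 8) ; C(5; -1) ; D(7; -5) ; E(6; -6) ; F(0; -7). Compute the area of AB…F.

A→B: (-10)(8) − (-7)(0) = -80
B→C: (-7)(-1) − (5)(8) = -33
C→D: (5)(-5) − (7)(-1) = -18
D→E: (7)(-6) − (6)(-5) = -12
E→F: (6)(-7) − (0)(-6) = -42
F→A: (0)(0) − (-10)(-7) = -70
Σ = -255
Area = |Σ|/2 = 127.5.

127.5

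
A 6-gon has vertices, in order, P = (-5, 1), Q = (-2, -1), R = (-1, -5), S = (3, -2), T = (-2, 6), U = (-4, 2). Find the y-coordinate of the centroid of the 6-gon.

61/219

Apply the shoelace formula. First the cross-terms c_i = x_i·y_{i+1} − x_{i+1}·y_i:
  7, 9, 17, 14, 20, 6  ⇒  2A = 73, A = 36.5.
Then Σ (y_i + y_{i+1})·c_i = 61, so ȳ = 61 / (6·36.5) = 61/219.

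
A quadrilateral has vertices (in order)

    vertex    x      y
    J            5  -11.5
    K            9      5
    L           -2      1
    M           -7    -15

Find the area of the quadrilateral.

170

Apply Gauss's area formula: 2A = Σ (x_i·y_{i+1} − x_{i+1}·y_i), indices taken mod 4.
Σ = (128.5) + (19) + (37) + (155.5) = 340
Area = |Σ|/2 = 170.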